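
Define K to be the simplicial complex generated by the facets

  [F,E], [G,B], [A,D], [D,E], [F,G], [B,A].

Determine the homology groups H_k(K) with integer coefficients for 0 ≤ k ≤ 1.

H_0 ≅ Z,  H_1 ≅ Z.

Take the total order A < B < D < E < F < G on the vertex set. Then K (dimension 1) consists of the simplices:

  0-simplices (6): A, B, D, E, F, G
  1-simplices (6): AB, AD, BG, DE, EF, FG

so the chain groups are C_0 ≅ Z^6, C_1 ≅ Z^6.

Boundary ∂_1: C_1 → C_0 is given by ∂[p,q] = [q] − [p].
The 6×6 boundary matrix has rank 5 and Smith normal form diag(1,1,1,1,1).

From H_k ≅ ker(∂_k) / im(∂_{k+1}) we obtain:

  H_0: rank C_0 − rank ∂_1 = 6 − 5 = 1, and the invariant factors of ∂_1 are all 1, so H_0 = Z.
  H_1: rank ker ∂_1 − rank ∂_2 = (6 − 5) − 0 = 1, and there is no ∂_2, so H_1 = Z.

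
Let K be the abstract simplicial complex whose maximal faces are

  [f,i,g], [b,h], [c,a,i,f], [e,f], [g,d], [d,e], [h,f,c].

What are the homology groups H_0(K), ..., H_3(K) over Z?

Take the total order a < b < c < d < e < f < g < h < i on the vertex set. Then K (dimension 3) consists of the simplices:

  0-simplices (9): a, b, c, d, e, f, g, h, i
  1-simplices (14): ac, af, ai, bh, cf, ch, ci, de, dg, ef, fg, fh, fi, gi
  2-simplices (6): acf, aci, afi, cfh, cfi, fgi
  3-simplices (1): acfi

giving chain groups C_0 ≅ Z^9, C_1 ≅ Z^14, C_2 ≅ Z^6, C_3 ≅ Z^1.

Boundary ∂_1: C_1 → C_0 is given by ∂[p,q] = [q] − [p]. For instance
  ∂ac = c − a.
The resulting 9×14 matrix has rank 8, and its Smith normal form has invariant factors (1,1,1,1,1,1,1,1).

∂_2: C_2 → C_1 maps a triangle to the signed sum of its edges. For instance
  ∂fgi = gi − fi + fg,
  ∂cfh = fh − ch + cf.
The 14×6 boundary matrix has rank 5 and Smith normal form diag(1,1,1,1,1).

The boundary map ∂_3: C_3 → C_2 sends each 3-simplex σ to the alternating sum Σ_i (−1)^i (σ with its i-th vertex removed). For instance
  ∂acfi = cfi − afi + aci − acf.
The resulting 6×1 matrix has rank 1, and its Smith normal form has invariant factors (1).

Now H_k = ker ∂_k / im ∂_{k+1}, so:

  H_0: rank C_0 − rank ∂_1 = 9 − 8 = 1, and the invariant factors of ∂_1 are all 1, so H_0 ≅ Z.
  H_1: rank ker ∂_1 − rank ∂_2 = (14 − 8) − 5 = 1, and the invariant factors of ∂_2 are all 1, so H_1 ≅ Z.
  H_2: rank ker ∂_2 − rank ∂_3 = (6 − 5) − 1 = 0, and the invariant factors of ∂_3 are all 1, so H_2 ≅ 0.
  H_3: rank ker ∂_3 − rank ∂_4 = (1 − 1) − 0 = 0, and there is no ∂_4, so H_3 ≅ 0.

As a check, the Euler characteristic is 9 − 14 + 6 − 1 = 0, which agrees with 1 − 1 + 0 − 0 = 0.

H_0 ≅ Z,  H_1 ≅ Z,  H_2 = 0,  H_3 = 0.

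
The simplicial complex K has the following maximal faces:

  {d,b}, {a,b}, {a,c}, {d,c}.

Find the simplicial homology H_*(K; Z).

H_0 = Z,  H_1 = Z.

Fix the vertex order a < b < c < d and write every simplex with vertices in increasing order. Then dim K = 1 and the simplices of K are:

  0-simplices (4): a, b, c, d
  1-simplices (4): ab, ac, bd, cd

giving chain groups C_0 ≅ Z^4, C_1 ≅ Z^4.

The boundary map ∂_1: C_1 → C_0 maps an edge to its endpoints' difference, ∂[p,q] = q − p.
The resulting 4×4 matrix has rank 3, and its Smith normal form has invariant factors (1,1,1).

From H_k ≅ ker(∂_k) / im(∂_{k+1}) we obtain:

  H_0: rank C_0 − rank ∂_1 = 4 − 3 = 1, and the invariant factors of ∂_1 are all 1, so H_0 = Z.
  H_1: rank ker ∂_1 − rank ∂_2 = (4 − 3) − 0 = 1, and there is no ∂_2, so H_1 = Z.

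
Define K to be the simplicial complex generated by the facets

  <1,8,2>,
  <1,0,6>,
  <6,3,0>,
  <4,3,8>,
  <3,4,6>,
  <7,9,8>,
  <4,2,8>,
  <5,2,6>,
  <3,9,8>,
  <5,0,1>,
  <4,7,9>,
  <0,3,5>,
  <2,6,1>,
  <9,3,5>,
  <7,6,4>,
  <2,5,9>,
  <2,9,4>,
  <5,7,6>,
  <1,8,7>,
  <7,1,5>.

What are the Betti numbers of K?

Fix the vertex order 0 < 1 < 2 < 3 < 4 < 5 < 6 < 7 < 8 < 9 and write every simplex with vertices in increasing order. Then dim K = 2 and the simplices of K are:

  0-simplices (10): [0], [1], [2], [3], [4], [5], [6], [7], [8], [9]
  1-simplices (30): (30 of them)
  2-simplices (20): (20 of them)

so the chain groups are C_0 ≅ Z^10, C_1 ≅ Z^30, C_2 ≅ Z^20.

The boundary map ∂_1: C_1 → C_0 is given by ∂[p,q] = [q] − [p]. For instance
  ∂[0,5] = [5] − [0].
The 10×30 boundary matrix has rank 9 and Smith normal form diag(1,1,1,1,1,1,1,1,1).

The boundary map ∂_2: C_2 → C_1 maps a triangle to the signed sum of its edges. For instance
  ∂[1,7,8] = [7,8] − [1,8] + [1,7],
  ∂[5,6,7] = [6,7] − [5,7] + [5,6].
This gives a 30×20 integer matrix of rank 20; reducing to Smith normal form yields diagonal entries (1,1,1,1,1,1,1,1,1,1,1,1,1,1,1,1,1,1,1,2).

From H_k ≅ ker(∂_k) / im(∂_{k+1}) we obtain:

  H_0: rank C_0 − rank ∂_1 = 10 − 9 = 1, and the invariant factors of ∂_1 are all 1, so H_0 ≅ Z.
  H_1: rank ker ∂_1 − rank ∂_2 = (30 − 9) − 20 = 1, and ∂_2 has invariant factor 2 > 1, so H_1 ≅ Z × Z/2.
  H_2: rank ker ∂_2 − rank ∂_3 = (20 − 20) − 0 = 0, and there is no ∂_3, so H_2 ≅ 0.

Hence the Betti numbers are b_0 = 1, b_1 = 1, b_2 = 0.

b_0 = 1, b_1 = 1, b_2 = 0.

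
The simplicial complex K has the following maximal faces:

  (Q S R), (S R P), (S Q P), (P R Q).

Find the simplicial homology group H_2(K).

We work with the vertex ordering P < Q < R < S. The simplices of K, each written with vertices in increasing order, are:

  0-simplices (4): P, Q, R, S
  1-simplices (6): PQ, PR, PS, QR, QS, RS
  2-simplices (4): PQR, PQS, PRS, QRS

giving chain groups C_0 ≅ Z^4, C_1 ≅ Z^6, C_2 ≅ Z^4.

Boundary ∂_1: C_1 → C_0 is given by ∂[p,q] = [q] − [p]. For instance
  ∂PS = S − P.
This gives a 4×6 integer matrix of rank 3; reducing to Smith normal form yields diagonal entries (1,1,1).

The boundary map ∂_2: C_2 → C_1 sends each 2-simplex [p,q,r] to [q,r] − [p,r] + [p,q]. For instance
  ∂PRS = RS − PS + PR,
  ∂PQS = QS − PS + PQ.
This gives a 6×4 integer matrix of rank 3; reducing to Smith normal form yields diagonal entries (1,1,1).

Reading off H_k = ker ∂_k / im ∂_{k+1}:

  H_2: rank ker ∂_2 − rank ∂_3 = (4 − 3) − 0 = 1, and there is no ∂_3, so H_2 = Z.

H_2 ≅ Z.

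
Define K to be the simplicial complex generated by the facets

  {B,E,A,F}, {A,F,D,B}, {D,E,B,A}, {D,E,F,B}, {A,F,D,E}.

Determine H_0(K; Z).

We work with the vertex ordering A < B < D < E < F. The simplices of K, each written with vertices in increasing order, are:

  0-simplices (5): A, B, D, E, F
  1-simplices (10): AB, AD, AE, AF, BD, BE, BF, DE, DF, EF
  2-simplices (10): ABD, ABE, ABF, ADE, ADF, AEF, BDE, BDF, BEF, DEF
  3-simplices (5): ABDE, ABDF, ABEF, ADEF, BDEF

giving chain groups C_0 ≅ Z^5, C_1 ≅ Z^10, C_2 ≅ Z^10, C_3 ≅ Z^5.

∂_1: C_1 → C_0 is given by ∂[p,q] = [q] − [p]. For instance
  ∂AB = B − A.
This gives a 5×10 integer matrix of rank 4; reducing to Smith normal form yields diagonal entries (1,1,1,1).

The boundary map ∂_2: C_2 → C_1 sends each 2-simplex [p,q,r] to [q,r] − [p,r] + [p,q]. For instance
  ∂BDE = DE − BE + BD,
  ∂AEF = EF − AF + AE.
This gives a 10×10 integer matrix of rank 6; reducing to Smith normal form yields diagonal entries (1,1,1,1,1,1).

∂_3: C_3 → C_2 sends each 3-simplex σ to the alternating sum Σ_i (−1)^i (σ with its i-th vertex removed). For instance
  ∂ADEF = DEF − AEF + ADF − ADE,
  ∂ABDE = BDE − ADE + ABE − ABD.
This gives a 10×5 integer matrix of rank 4; reducing to Smith normal form yields diagonal entries (1,1,1,1).

Computing H_k = (kernel of ∂_k) / (image of ∂_{k+1}):

  H_0: rank C_0 − rank ∂_1 = 5 − 4 = 1, and the invariant factors of ∂_1 are all 1, so H_0 ≅ Z.

H_0 = Z.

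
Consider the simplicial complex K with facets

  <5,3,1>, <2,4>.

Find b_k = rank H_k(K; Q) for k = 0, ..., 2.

We work with the vertex ordering 1 < 2 < 3 < 4 < 5. The simplices of K, each written with vertices in increasing order, are:

  0-simplices (5): [1], [2], [3], [4], [5]
  1-simplices (4): [1,3], [1,5], [2,4], [3,5]
  2-simplices (1): [1,3,5]

Hence C_0 ≅ Z^5, C_1 ≅ Z^4, C_2 ≅ Z^1.

Boundary ∂_1: C_1 → C_0 maps an edge to its endpoints' difference, ∂[p,q] = q − p.
The resulting 5×4 matrix has rank 3, and its Smith normal form has invariant factors (1,1,1).

Boundary ∂_2: C_2 → C_1 sends each 2-simplex [p,q,r] to [q,r] − [p,r] + [p,q]. For instance
  ∂[1,3,5] = [3,5] − [1,5] + [1,3].
The 4×1 boundary matrix has rank 1 and Smith normal form diag(1).

Reading off H_k = ker ∂_k / im ∂_{k+1}:

  H_0: rank C_0 − rank ∂_1 = 5 − 3 = 2, and the invariant factors of ∂_1 are all 1, so H_0 ≅ Z^2.
  H_1: rank ker ∂_1 − rank ∂_2 = (4 − 3) − 1 = 0, and the invariant factors of ∂_2 are all 1, so H_1 ≅ 0.
  H_2: rank ker ∂_2 − rank ∂_3 = (1 − 1) − 0 = 0, and there is no ∂_3, so H_2 ≅ 0.

Hence the Betti numbers are b_0 = 2, b_1 = 0, b_2 = 0.

b_0 = 2, b_1 = 0, b_2 = 0.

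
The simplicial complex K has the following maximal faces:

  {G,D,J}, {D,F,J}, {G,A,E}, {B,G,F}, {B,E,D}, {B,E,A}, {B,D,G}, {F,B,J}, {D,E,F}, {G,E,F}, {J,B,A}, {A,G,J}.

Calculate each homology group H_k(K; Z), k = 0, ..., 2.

Order the vertices as A < B < D < E < F < G < J. Listing each simplex with vertices in this order, K has dimension 2 with simplices:

  0-simplices (7): A, B, D, E, F, G, J
  1-simplices (18): AB, AE, AG, AJ, BD, BE, BF, BG, BJ, DE, DF, DG, DJ, EF, EG, FG, FJ, GJ
  2-simplices (12): ABE, ABJ, AEG, AGJ, BDE, BDG, BFG, BFJ, DEF, DFJ, DGJ, EFG

Hence C_0 ≅ Z^7, C_1 ≅ Z^18, C_2 ≅ Z^12.

The boundary map ∂_1: C_1 → C_0 is given by ∂[p,q] = [q] − [p]. For instance
  ∂DJ = J − D.
As a 7×18 matrix over Z this has rank 6, with invariant factors (1,1,1,1,1,1).

The boundary map ∂_2: C_2 → C_1 maps a triangle to the signed sum of its edges. For instance
  ∂ABJ = BJ − AJ + AB,
  ∂BFJ = FJ − BJ + BF.
This gives a 18×12 integer matrix of rank 12; reducing to Smith normal form yields diagonal entries (1,1,1,1,1,1,1,1,1,1,1,2).

Computing H_k = (kernel of ∂_k) / (image of ∂_{k+1}):

  H_0: rank C_0 − rank ∂_1 = 7 − 6 = 1, and the invariant factors of ∂_1 are all 1, so H_0 = Z.
  H_1: rank ker ∂_1 − rank ∂_2 = (18 − 6) − 12 = 0, and ∂_2 has invariant factor 2 > 1, so H_1 = Z/2.
  H_2: rank ker ∂_2 − rank ∂_3 = (12 − 12) − 0 = 0, and there is no ∂_3, so H_2 = 0.

As a check, the Euler characteristic is 7 − 18 + 12 = 1, which agrees with 1 − 0 + 0 = 1.
(K is a triangulation of the real projective plane RP^2.)

H_0 ≅ Z,  H_1 ≅ Z/2,  H_2 = 0.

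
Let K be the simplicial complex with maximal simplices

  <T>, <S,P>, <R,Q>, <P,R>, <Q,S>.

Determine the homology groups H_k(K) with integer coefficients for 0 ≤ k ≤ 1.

Order the vertices as P < Q < R < S < T. Listing each simplex with vertices in this order, K has dimension 1 with simplices:

  0-simplices (5): P, Q, R, S, T
  1-simplices (4): PR, PS, QR, QS

giving chain groups C_0 ≅ Z^5, C_1 ≅ Z^4.

The boundary map ∂_1: C_1 → C_0 maps an edge to its endpoints' difference, ∂[p,q] = q − p. For instance
  ∂QR = R − Q.
The resulting 5×4 matrix has rank 3, and its Smith normal form has invariant factors (1,1,1).

Reading off H_k = ker ∂_k / im ∂_{k+1}:

  H_0: rank C_0 − rank ∂_1 = 5 − 3 = 2, and the invariant factors of ∂_1 are all 1, so H_0 = Z^2.
  H_1: rank ker ∂_1 − rank ∂_2 = (4 − 3) − 0 = 1, and there is no ∂_2, so H_1 = Z.

H_0 = Z^2,  H_1 = Z.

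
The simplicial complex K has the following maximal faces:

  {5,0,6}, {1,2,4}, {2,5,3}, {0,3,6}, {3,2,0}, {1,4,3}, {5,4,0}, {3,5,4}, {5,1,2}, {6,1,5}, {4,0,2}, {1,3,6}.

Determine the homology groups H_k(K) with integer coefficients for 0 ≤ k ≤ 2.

H_0 ≅ Z,  H_1 ≅ Z/2Z,  H_2 = 0.

Take the total order 0 < 1 < 2 < 3 < 4 < 5 < 6 on the vertex set. Then K (dimension 2) consists of the simplices:

  0-simplices (7): [0], [1], [2], [3], [4], [5], [6]
  1-simplices (18): [0,2], [0,3], [0,4], [0,5], [0,6], [1,2], [1,3], [1,4], [1,5], [1,6], [2,3], [2,4], [2,5], [3,4], [3,5], [3,6], [4,5], [5,6]
  2-simplices (12): [0,2,3], [0,2,4], [0,3,6], [0,4,5], [0,5,6], [1,2,4], [1,2,5], [1,3,4], [1,3,6], [1,5,6], [2,3,5], [3,4,5]

Hence C_0 ≅ Z^7, C_1 ≅ Z^18, C_2 ≅ Z^12.

∂_1: C_1 → C_0 maps an edge to its endpoints' difference, ∂[p,q] = q − p.
As a 7×18 matrix over Z this has rank 6, with invariant factors (1,1,1,1,1,1).

The boundary map ∂_2: C_2 → C_1 acts by ∂[p,q,r] = [q,r] − [p,r] + [p,q]. For instance
  ∂[1,2,4] = [2,4] − [1,4] + [1,2],
  ∂[0,2,4] = [2,4] − [0,4] + [0,2].
This gives a 18×12 integer matrix of rank 12; reducing to Smith normal form yields diagonal entries (1,1,1,1,1,1,1,1,1,1,1,2).

From H_k ≅ ker(∂_k) / im(∂_{k+1}) we obtain:

  H_0: rank C_0 − rank ∂_1 = 7 − 6 = 1, and the invariant factors of ∂_1 are all 1, so H_0 ≅ Z.
  H_1: rank ker ∂_1 − rank ∂_2 = (18 − 6) − 12 = 0, and ∂_2 has invariant factor 2 > 1, so H_1 ≅ Z/2Z.
  H_2: rank ker ∂_2 − rank ∂_3 = (12 − 12) − 0 = 0, and there is no ∂_3, so H_2 ≅ 0.

(K is a triangulation of the real projective plane RP^2.)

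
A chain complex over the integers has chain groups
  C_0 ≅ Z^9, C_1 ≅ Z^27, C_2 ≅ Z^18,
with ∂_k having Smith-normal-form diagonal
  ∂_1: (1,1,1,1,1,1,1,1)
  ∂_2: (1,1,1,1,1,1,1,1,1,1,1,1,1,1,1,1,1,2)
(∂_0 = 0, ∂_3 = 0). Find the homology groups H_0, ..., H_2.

H_0: b_0 = 9 − 0 − 8 = 1; torsion from ∂_1 factors > 1: none. So H_0 = Z.
H_1: b_1 = 27 − 8 − 18 = 1; torsion from ∂_2 factors > 1: [2]. So H_1 = Z ⊕ Z/2Z.
H_2: b_2 = 18 − 18 − 0 = 0; torsion from ∂_3 factors > 1: none. So H_2 = 0.

H_0 = Z,  H_1 = Z ⊕ Z/2Z,  H_2 = 0.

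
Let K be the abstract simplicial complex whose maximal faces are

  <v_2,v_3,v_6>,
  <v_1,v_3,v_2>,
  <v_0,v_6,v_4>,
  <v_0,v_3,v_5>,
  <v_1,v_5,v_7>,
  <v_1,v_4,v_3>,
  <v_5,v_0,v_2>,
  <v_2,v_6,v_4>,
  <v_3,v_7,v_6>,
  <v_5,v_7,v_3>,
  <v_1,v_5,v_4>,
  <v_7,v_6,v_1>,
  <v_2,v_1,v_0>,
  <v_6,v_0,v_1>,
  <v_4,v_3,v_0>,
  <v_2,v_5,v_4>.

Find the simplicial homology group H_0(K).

H_0 ≅ Z.

Fix the vertex order v_0 < v_1 < v_2 < v_3 < v_4 < v_5 < v_6 < v_7 and write every simplex with vertices in increasing order. Then dim K = 2 and the simplices of K are:

  0-simplices (8): [v_0], [v_1], [v_2], [v_3], [v_4], [v_5], [v_6], [v_7]
  1-simplices (24): (24 of them)
  2-simplices (16): (16 of them)

giving chain groups C_0 ≅ Z^8, C_1 ≅ Z^24, C_2 ≅ Z^16.

Boundary ∂_1: C_1 → C_0 maps an edge to its endpoints' difference, ∂[p,q] = q − p.
This gives a 8×24 integer matrix of rank 7; reducing to Smith normal form yields diagonal entries (1,1,1,1,1,1,1).

∂_2: C_2 → C_1 sends each 2-simplex [p,q,r] to [q,r] − [p,r] + [p,q]. For instance
  ∂[v_2,v_4,v_6] = [v_4,v_6] − [v_2,v_6] + [v_2,v_4],
  ∂[v_0,v_2,v_5] = [v_2,v_5] − [v_0,v_5] + [v_0,v_2].
This gives a 24×16 integer matrix of rank 15; reducing to Smith normal form yields diagonal entries (1,1,1,1,1,1,1,1,1,1,1,1,1,1,1).

Reading off H_k = ker ∂_k / im ∂_{k+1}:

  H_0: rank C_0 − rank ∂_1 = 8 − 7 = 1, and the invariant factors of ∂_1 are all 1, so H_0 = Z.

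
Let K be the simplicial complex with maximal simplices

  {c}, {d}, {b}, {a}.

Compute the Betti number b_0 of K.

b_0 = 4.

Fix the vertex order a < b < c < d and write every simplex with vertices in increasing order. Then dim K = 0 and the simplices of K are:

  0-simplices (4): a, b, c, d

so the chain groups are C_0 ≅ Z^4.

From H_k ≅ ker(∂_k) / im(∂_{k+1}) we obtain:

  H_0: rank C_0 − rank ∂_1 = 4 − 0 = 4, and there is no ∂_1, so H_0 = Z^4.

Hence the Betti numbers are b_0 = 4.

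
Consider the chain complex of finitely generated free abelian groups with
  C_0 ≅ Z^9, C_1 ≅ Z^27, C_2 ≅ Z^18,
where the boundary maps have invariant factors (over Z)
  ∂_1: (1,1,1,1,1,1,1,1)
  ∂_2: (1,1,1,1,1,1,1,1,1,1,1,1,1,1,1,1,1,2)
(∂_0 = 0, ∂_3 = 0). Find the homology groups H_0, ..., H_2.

H_0 = Z,  H_1 = Z ⊕ Z/2Z,  H_2 = 0.

H_0: b_0 = 9 − 0 − 8 = 1; torsion from ∂_1 factors > 1: none. So H_0 = Z.
H_1: b_1 = 27 − 8 − 18 = 1; torsion from ∂_2 factors > 1: [2]. So H_1 = Z ⊕ Z/2Z.
H_2: b_2 = 18 − 18 − 0 = 0; torsion from ∂_3 factors > 1: none. So H_2 = 0.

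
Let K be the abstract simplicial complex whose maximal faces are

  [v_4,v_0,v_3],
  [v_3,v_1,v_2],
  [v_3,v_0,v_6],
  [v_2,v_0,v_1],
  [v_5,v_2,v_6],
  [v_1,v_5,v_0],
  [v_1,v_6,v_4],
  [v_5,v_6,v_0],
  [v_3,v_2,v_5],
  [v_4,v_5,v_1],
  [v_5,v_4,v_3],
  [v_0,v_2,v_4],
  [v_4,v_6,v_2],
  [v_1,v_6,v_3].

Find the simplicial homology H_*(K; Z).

H_0 = Z,  H_1 = Z^2,  H_2 = Z.

Fix the vertex order v_0 < v_1 < v_2 < v_3 < v_4 < v_5 < v_6 and write every simplex with vertices in increasing order. Then dim K = 2 and the simplices of K are:

  0-simplices (7): [v_0], [v_1], [v_2], [v_3], [v_4], [v_5], [v_6]
  1-simplices (21): (21 of them)
  2-simplices (14): (14 of them)

so the chain groups are C_0 ≅ Z^7, C_1 ≅ Z^21, C_2 ≅ Z^14.

The boundary map ∂_1: C_1 → C_0 is given by ∂[p,q] = [q] − [p]. For instance
  ∂[v_1,v_2] = [v_2] − [v_1].
The resulting 7×21 matrix has rank 6, and its Smith normal form has invariant factors (1,1,1,1,1,1).

Boundary ∂_2: C_2 → C_1 acts by ∂[p,q,r] = [q,r] − [p,r] + [p,q]. For instance
  ∂[v_0,v_2,v_4] = [v_2,v_4] − [v_0,v_4] + [v_0,v_2],
  ∂[v_1,v_4,v_6] = [v_4,v_6] − [v_1,v_6] + [v_1,v_4].
The 21×14 boundary matrix has rank 13 and Smith normal form diag(1,1,1,1,1,1,1,1,1,1,1,1,1).

Computing H_k = (kernel of ∂_k) / (image of ∂_{k+1}):

  H_0: rank C_0 − rank ∂_1 = 7 − 6 = 1, and the invariant factors of ∂_1 are all 1, so H_0 ≅ Z.
  H_1: rank ker ∂_1 − rank ∂_2 = (21 − 6) − 13 = 2, and the invariant factors of ∂_2 are all 1, so H_1 ≅ Z^2.
  H_2: rank ker ∂_2 − rank ∂_3 = (14 − 13) − 0 = 1, and there is no ∂_3, so H_2 ≅ Z.

(K is a triangulation of the torus T^2.)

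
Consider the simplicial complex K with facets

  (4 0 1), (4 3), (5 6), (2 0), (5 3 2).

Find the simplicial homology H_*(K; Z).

H_0 = Z,  H_1 = Z,  H_2 = 0.

Fix the vertex order 0 < 1 < 2 < 3 < 4 < 5 < 6 and write every simplex with vertices in increasing order. Then dim K = 2 and the simplices of K are:

  0-simplices (7): [0], [1], [2], [3], [4], [5], [6]
  1-simplices (9): [0,1], [0,2], [0,4], [1,4], [2,3], [2,5], [3,4], [3,5], [5,6]
  2-simplices (2): [0,1,4], [2,3,5]

Hence C_0 ≅ Z^7, C_1 ≅ Z^9, C_2 ≅ Z^2.

The boundary map ∂_1: C_1 → C_0 sends each edge [p,q] (with p < q) to q − p. For instance
  ∂[0,4] = [4] − [0].
The resulting 7×9 matrix has rank 6, and its Smith normal form has invariant factors (1,1,1,1,1,1).

∂_2: C_2 → C_1 maps a triangle to the signed sum of its edges. For instance
  ∂[2,3,5] = [3,5] − [2,5] + [2,3],
  ∂[0,1,4] = [1,4] − [0,4] + [0,1].
The 9×2 boundary matrix has rank 2 and Smith normal form diag(1,1).

Now H_k = ker ∂_k / im ∂_{k+1}, so:

  H_0: rank C_0 − rank ∂_1 = 7 − 6 = 1, and the invariant factors of ∂_1 are all 1, so H_0 ≅ Z.
  H_1: rank ker ∂_1 − rank ∂_2 = (9 − 6) − 2 = 1, and the invariant factors of ∂_2 are all 1, so H_1 ≅ Z.
  H_2: rank ker ∂_2 − rank ∂_3 = (2 − 2) − 0 = 0, and there is no ∂_3, so H_2 ≅ 0.

As a check, the Euler characteristic is 7 − 9 + 2 = 0, which agrees with 1 − 1 + 0 = 0.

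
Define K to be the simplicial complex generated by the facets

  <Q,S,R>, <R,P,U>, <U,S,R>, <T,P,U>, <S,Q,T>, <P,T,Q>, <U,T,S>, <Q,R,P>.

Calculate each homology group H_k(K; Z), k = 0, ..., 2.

We work with the vertex ordering P < Q < R < S < T < U. The simplices of K, each written with vertices in increasing order, are:

  0-simplices (6): P, Q, R, S, T, U
  1-simplices (12): PQ, PR, PT, PU, QR, QS, QT, RS, RU, ST, SU, TU
  2-simplices (8): PQR, PQT, PRU, PTU, QRS, QST, RSU, STU

so the chain groups are C_0 ≅ Z^6, C_1 ≅ Z^12, C_2 ≅ Z^8.

The boundary map ∂_1: C_1 → C_0 sends each edge [p,q] (with p < q) to q − p.
The resulting 6×12 matrix has rank 5, and its Smith normal form has invariant factors (1,1,1,1,1).

∂_2: C_2 → C_1 acts by ∂[p,q,r] = [q,r] − [p,r] + [p,q]. For instance
  ∂PTU = TU − PU + PT,
  ∂QST = ST − QT + QS.
The resulting 12×8 matrix has rank 7, and its Smith normal form has invariant factors (1,1,1,1,1,1,1).

Computing H_k = (kernel of ∂_k) / (image of ∂_{k+1}):

  H_0: rank C_0 − rank ∂_1 = 6 − 5 = 1, and the invariant factors of ∂_1 are all 1, so H_0 = Z.
  H_1: rank ker ∂_1 − rank ∂_2 = (12 − 5) − 7 = 0, and the invariant factors of ∂_2 are all 1, so H_1 = 0.
  H_2: rank ker ∂_2 − rank ∂_3 = (8 − 7) − 0 = 1, and there is no ∂_3, so H_2 = Z.

As a check, the Euler characteristic is 6 − 12 + 8 = 2, which agrees with 1 − 0 + 1 = 2.

H_0 = Z,  H_1 = 0,  H_2 = Z.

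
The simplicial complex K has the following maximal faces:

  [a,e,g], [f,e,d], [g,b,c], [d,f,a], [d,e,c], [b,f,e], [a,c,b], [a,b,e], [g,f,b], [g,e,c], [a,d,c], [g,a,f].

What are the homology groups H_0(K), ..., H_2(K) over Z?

H_0 = Z,  H_1 = Z/2,  H_2 = 0.

We work with the vertex ordering a < b < c < d < e < f < g. The simplices of K, each written with vertices in increasing order, are:

  0-simplices (7): a, b, c, d, e, f, g
  1-simplices (18): ab, ac, ad, ae, af, ag, bc, be, bf, bg, cd, ce, cg, de, df, ef, eg, fg
  2-simplices (12): abc, abe, acd, adf, aeg, afg, bcg, bef, bfg, cde, ceg, def

giving chain groups C_0 ≅ Z^7, C_1 ≅ Z^18, C_2 ≅ Z^12.

The boundary map ∂_1: C_1 → C_0 maps an edge to its endpoints' difference, ∂[p,q] = q − p. For instance
  ∂ag = g − a.
This gives a 7×18 integer matrix of rank 6; reducing to Smith normal form yields diagonal entries (1,1,1,1,1,1).

The boundary map ∂_2: C_2 → C_1 maps a triangle to the signed sum of its edges. For instance
  ∂adf = df − af + ad,
  ∂bef = ef − bf + be.
As a 18×12 matrix over Z this has rank 12, with invariant factors (1,1,1,1,1,1,1,1,1,1,1,2).

Reading off H_k = ker ∂_k / im ∂_{k+1}:

  H_0: rank C_0 − rank ∂_1 = 7 − 6 = 1, and the invariant factors of ∂_1 are all 1, so H_0 ≅ Z.
  H_1: rank ker ∂_1 − rank ∂_2 = (18 − 6) − 12 = 0, and ∂_2 has invariant factor 2 > 1, so H_1 ≅ Z/2.
  H_2: rank ker ∂_2 − rank ∂_3 = (12 − 12) − 0 = 0, and there is no ∂_3, so H_2 ≅ 0.

As a check, the Euler characteristic is 7 − 18 + 12 = 1, which agrees with 1 − 0 + 0 = 1.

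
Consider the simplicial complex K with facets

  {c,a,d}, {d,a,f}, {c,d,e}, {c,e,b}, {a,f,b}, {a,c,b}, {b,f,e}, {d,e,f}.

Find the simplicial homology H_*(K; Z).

H_0 ≅ Z,  H_1 = 0,  H_2 ≅ Z.

Fix the vertex order a < b < c < d < e < f and write every simplex with vertices in increasing order. Then dim K = 2 and the simplices of K are:

  0-simplices (6): a, b, c, d, e, f
  1-simplices (12): ab, ac, ad, af, bc, be, bf, cd, ce, de, df, ef
  2-simplices (8): abc, abf, acd, adf, bce, bef, cde, def

Hence C_0 ≅ Z^6, C_1 ≅ Z^12, C_2 ≅ Z^8.

The boundary map ∂_1: C_1 → C_0 sends each edge [p,q] (with p < q) to q − p. For instance
  ∂ad = d − a.
This gives a 6×12 integer matrix of rank 5; reducing to Smith normal form yields diagonal entries (1,1,1,1,1).

Boundary ∂_2: C_2 → C_1 sends each 2-simplex [p,q,r] to [q,r] − [p,r] + [p,q]. For instance
  ∂acd = cd − ad + ac,
  ∂abf = bf − af + ab.
The 12×8 boundary matrix has rank 7 and Smith normal form diag(1,1,1,1,1,1,1).

Reading off H_k = ker ∂_k / im ∂_{k+1}:

  H_0: rank C_0 − rank ∂_1 = 6 − 5 = 1, and the invariant factors of ∂_1 are all 1, so H_0 ≅ Z.
  H_1: rank ker ∂_1 − rank ∂_2 = (12 − 5) − 7 = 0, and the invariant factors of ∂_2 are all 1, so H_1 ≅ 0.
  H_2: rank ker ∂_2 − rank ∂_3 = (8 − 7) − 0 = 1, and there is no ∂_3, so H_2 ≅ Z.

As a check, the Euler characteristic is 6 − 12 + 8 = 2, which agrees with 1 − 0 + 1 = 2.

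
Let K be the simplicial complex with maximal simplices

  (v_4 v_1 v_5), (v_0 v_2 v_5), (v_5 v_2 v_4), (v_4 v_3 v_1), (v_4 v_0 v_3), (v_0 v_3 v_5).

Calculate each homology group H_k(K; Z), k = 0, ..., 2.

H_0 = Z,  H_1 = Z,  H_2 = 0.

Fix the vertex order v_0 < v_1 < v_2 < v_3 < v_4 < v_5 and write every simplex with vertices in increasing order. Then dim K = 2 and the simplices of K are:

  0-simplices (6): [v_0], [v_1], [v_2], [v_3], [v_4], [v_5]
  1-simplices (12): [v_0,v_2], [v_0,v_3], [v_0,v_4], [v_0,v_5], [v_1,v_3], [v_1,v_4], [v_1,v_5], [v_2,v_4], [v_2,v_5], [v_3,v_4], [v_3,v_5], [v_4,v_5]
  2-simplices (6): [v_0,v_2,v_5], [v_0,v_3,v_4], [v_0,v_3,v_5], [v_1,v_3,v_4], [v_1,v_4,v_5], [v_2,v_4,v_5]

giving chain groups C_0 ≅ Z^6, C_1 ≅ Z^12, C_2 ≅ Z^6.

∂_1: C_1 → C_0 is given by ∂[p,q] = [q] − [p]. For instance
  ∂[v_1,v_3] = [v_3] − [v_1].
This gives a 6×12 integer matrix of rank 5; reducing to Smith normal form yields diagonal entries (1,1,1,1,1).

∂_2: C_2 → C_1 maps a triangle to the signed sum of its edges. For instance
  ∂[v_0,v_3,v_4] = [v_3,v_4] − [v_0,v_4] + [v_0,v_3],
  ∂[v_0,v_3,v_5] = [v_3,v_5] − [v_0,v_5] + [v_0,v_3].
The 12×6 boundary matrix has rank 6 and Smith normal form diag(1,1,1,1,1,1).

Reading off H_k = ker ∂_k / im ∂_{k+1}:

  H_0: rank C_0 − rank ∂_1 = 6 − 5 = 1, and the invariant factors of ∂_1 are all 1, so H_0 ≅ Z.
  H_1: rank ker ∂_1 − rank ∂_2 = (12 − 5) − 6 = 1, and the invariant factors of ∂_2 are all 1, so H_1 ≅ Z.
  H_2: rank ker ∂_2 − rank ∂_3 = (6 − 6) − 0 = 0, and there is no ∂_3, so H_2 ≅ 0.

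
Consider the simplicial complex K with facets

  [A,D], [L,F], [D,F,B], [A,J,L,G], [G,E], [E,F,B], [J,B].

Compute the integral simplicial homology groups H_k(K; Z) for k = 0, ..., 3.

H_0 = Z,  H_1 = Z^3,  H_2 = 0,  H_3 = 0.

K has 8 vertices, 15 edges, 6 triangles, 1 3-simplex.
rank ∂_0 = 0, rank ∂_1 = 7 ⇒ b_0 = 8 − 0 − 7 = 1; all invariant factors of ∂_1 are 1 so no torsion. So H_0 = Z.
rank ∂_1 = 7, rank ∂_2 = 5 ⇒ b_1 = 15 − 7 − 5 = 3; all invariant factors of ∂_2 are 1 so no torsion. So H_1 = Z^3.
rank ∂_2 = 5, rank ∂_3 = 1 ⇒ b_2 = 6 − 5 − 1 = 0; all invariant factors of ∂_3 are 1 so no torsion. So H_2 = 0.
rank ∂_3 = 1, rank ∂_4 = 0 ⇒ b_3 = 1 − 1 − 0 = 0. So H_3 = 0.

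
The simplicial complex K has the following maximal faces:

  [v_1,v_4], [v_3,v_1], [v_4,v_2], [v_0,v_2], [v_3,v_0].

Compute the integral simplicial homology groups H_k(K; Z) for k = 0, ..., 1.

K has 5 vertices, 5 edges.
rank ∂_0 = 0, rank ∂_1 = 4 ⇒ b_0 = 5 − 0 − 4 = 1; all invariant factors of ∂_1 are 1 so no torsion. So H_0 = Z.
rank ∂_1 = 4, rank ∂_2 = 0 ⇒ b_1 = 5 − 4 − 0 = 1. So H_1 = Z.

H_0 ≅ Z,  H_1 ≅ Z.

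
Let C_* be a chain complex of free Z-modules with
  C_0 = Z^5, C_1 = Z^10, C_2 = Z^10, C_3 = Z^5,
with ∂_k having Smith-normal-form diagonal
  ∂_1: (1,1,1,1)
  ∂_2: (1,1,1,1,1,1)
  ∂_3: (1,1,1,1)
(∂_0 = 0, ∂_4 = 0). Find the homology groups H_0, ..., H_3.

H_0: b_0 = 5 − 0 − 4 = 1; torsion from ∂_1 factors > 1: none. So H_0 = Z.
H_1: b_1 = 10 − 4 − 6 = 0; torsion from ∂_2 factors > 1: none. So H_1 = 0.
H_2: b_2 = 10 − 6 − 4 = 0; torsion from ∂_3 factors > 1: none. So H_2 = 0.
H_3: b_3 = 5 − 4 − 0 = 1; torsion from ∂_4 factors > 1: none. So H_3 = Z.

H_0 = Z,  H_1 = 0,  H_2 = 0,  H_3 = Z.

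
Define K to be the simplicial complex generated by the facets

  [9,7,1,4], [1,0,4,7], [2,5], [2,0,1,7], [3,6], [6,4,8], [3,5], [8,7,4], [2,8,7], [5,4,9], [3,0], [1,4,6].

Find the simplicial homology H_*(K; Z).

H_0 ≅ Z,  H_1 ≅ Z^3,  H_2 = 0,  H_3 = 0.

Order the vertices as 0 < 1 < 2 < 3 < 4 < 5 < 6 < 7 < 8 < 9. Listing each simplex with vertices in this order, K has dimension 3 with simplices:

  0-simplices (10): [0], [1], [2], [3], [4], [5], [6], [7], [8], [9]
  1-simplices (24): (24 of them)
  2-simplices (15): [0,1,2], [0,1,4], [0,1,7], [0,2,7], [0,4,7], [1,2,7], [1,4,6], [1,4,7], [1,4,9], [1,7,9], [2,7,8], [4,5,9], [4,6,8], [4,7,8], [4,7,9]
  3-simplices (3): [0,1,2,7], [0,1,4,7], [1,4,7,9]

so the chain groups are C_0 ≅ Z^10, C_1 ≅ Z^24, C_2 ≅ Z^15, C_3 ≅ Z^3.

∂_1: C_1 → C_0 sends each edge [p,q] (with p < q) to q − p. For instance
  ∂[3,5] = [5] − [3].
The 10×24 boundary matrix has rank 9 and Smith normal form diag(1,1,1,1,1,1,1,1,1).

∂_2: C_2 → C_1 sends each 2-simplex [p,q,r] to [q,r] − [p,r] + [p,q]. For instance
  ∂[4,5,9] = [5,9] − [4,9] + [4,5],
  ∂[1,4,6] = [4,6] − [1,6] + [1,4].
The 24×15 boundary matrix has rank 12 and Smith normal form diag(1,1,1,1,1,1,1,1,1,1,1,1).

∂_3: C_3 → C_2 sends each 3-simplex σ to the alternating sum Σ_i (−1)^i (σ with its i-th vertex removed). For instance
  ∂[0,1,4,7] = [1,4,7] − [0,4,7] + [0,1,7] − [0,1,4],
  ∂[1,4,7,9] = [4,7,9] − [1,7,9] + [1,4,9] − [1,4,7].
The 15×3 boundary matrix has rank 3 and Smith normal form diag(1,1,1).

Now H_k = ker ∂_k / im ∂_{k+1}, so:

  H_0: rank C_0 − rank ∂_1 = 10 − 9 = 1, and the invariant factors of ∂_1 are all 1, so H_0 = Z.
  H_1: rank ker ∂_1 − rank ∂_2 = (24 − 9) − 12 = 3, and the invariant factors of ∂_2 are all 1, so H_1 = Z^3.
  H_2: rank ker ∂_2 − rank ∂_3 = (15 − 12) − 3 = 0, and the invariant factors of ∂_3 are all 1, so H_2 = 0.
  H_3: rank ker ∂_3 − rank ∂_4 = (3 − 3) − 0 = 0, and there is no ∂_4, so H_3 = 0.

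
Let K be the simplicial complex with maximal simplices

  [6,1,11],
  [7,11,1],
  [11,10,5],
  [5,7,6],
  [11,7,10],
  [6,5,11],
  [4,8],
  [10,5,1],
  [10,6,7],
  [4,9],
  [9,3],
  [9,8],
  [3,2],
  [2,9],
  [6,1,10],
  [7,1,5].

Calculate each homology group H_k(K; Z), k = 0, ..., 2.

Take the total order 1 < 2 < 3 < 4 < 5 < 6 < 7 < 8 < 9 < 10 < 11 on the vertex set. Then K (dimension 2) consists of the simplices:

  0-simplices (11): [1], [2], [3], [4], [5], [6], [7], [8], [9], [10], [11]
  1-simplices (21): [1,5], [1,6], [1,7], [1,10], [1,11], [2,3], [2,9], [3,9], [4,8], [4,9], [5,6], [5,7], [5,10], [5,11], [6,7], [6,10], [6,11], [7,10], [7,11], [8,9], [10,11]
  2-simplices (10): [1,5,7], [1,5,10], [1,6,10], [1,6,11], [1,7,11], [5,6,7], [5,6,11], [5,10,11], [6,7,10], [7,10,11]

Hence C_0 ≅ Z^11, C_1 ≅ Z^21, C_2 ≅ Z^10.

Boundary ∂_1: C_1 → C_0 is given by ∂[p,q] = [q] − [p].
The 11×21 boundary matrix has rank 9 and Smith normal form diag(1,1,1,1,1,1,1,1,1).

∂_2: C_2 → C_1 sends each 2-simplex [p,q,r] to [q,r] − [p,r] + [p,q]. For instance
  ∂[1,7,11] = [7,11] − [1,11] + [1,7],
  ∂[1,5,10] = [5,10] − [1,10] + [1,5].
This gives a 21×10 integer matrix of rank 10; reducing to Smith normal form yields diagonal entries (1,1,1,1,1,1,1,1,1,2).

Reading off H_k = ker ∂_k / im ∂_{k+1}:

  H_0: rank C_0 − rank ∂_1 = 11 − 9 = 2, and the invariant factors of ∂_1 are all 1, so H_0 = Z^2.
  H_1: rank ker ∂_1 − rank ∂_2 = (21 − 9) − 10 = 2, and ∂_2 has invariant factor 2 > 1, so H_1 = Z^2 ⊕ Z_2.
  H_2: rank ker ∂_2 − rank ∂_3 = (10 − 10) − 0 = 0, and there is no ∂_3, so H_2 = 0.

H_0 ≅ Z^2,  H_1 ≅ Z^2 ⊕ Z_2,  H_2 = 0.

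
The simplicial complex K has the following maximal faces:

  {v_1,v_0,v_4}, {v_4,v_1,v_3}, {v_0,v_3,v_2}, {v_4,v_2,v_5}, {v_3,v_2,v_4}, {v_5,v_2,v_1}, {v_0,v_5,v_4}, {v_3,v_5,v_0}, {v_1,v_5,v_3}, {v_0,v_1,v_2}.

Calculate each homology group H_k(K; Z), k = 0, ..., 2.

H_0 ≅ Z,  H_1 ≅ Z/2,  H_2 = 0.

Order the vertices as v_0 < v_1 < v_2 < v_3 < v_4 < v_5. Listing each simplex with vertices in this order, K has dimension 2 with simplices:

  0-simplices (6): [v_0], [v_1], [v_2], [v_3], [v_4], [v_5]
  1-simplices (15): (15 of them)
  2-simplices (10): [v_0,v_1,v_2], [v_0,v_1,v_4], [v_0,v_2,v_3], [v_0,v_3,v_5], [v_0,v_4,v_5], [v_1,v_2,v_5], [v_1,v_3,v_4], [v_1,v_3,v_5], [v_2,v_3,v_4], [v_2,v_4,v_5]

giving chain groups C_0 ≅ Z^6, C_1 ≅ Z^15, C_2 ≅ Z^10.

∂_1: C_1 → C_0 sends each edge [p,q] (with p < q) to q − p. For instance
  ∂[v_2,v_4] = [v_4] − [v_2].
The resulting 6×15 matrix has rank 5, and its Smith normal form has invariant factors (1,1,1,1,1).

∂_2: C_2 → C_1 acts by ∂[p,q,r] = [q,r] − [p,r] + [p,q]. For instance
  ∂[v_2,v_4,v_5] = [v_4,v_5] − [v_2,v_5] + [v_2,v_4],
  ∂[v_0,v_4,v_5] = [v_4,v_5] − [v_0,v_5] + [v_0,v_4].
This gives a 15×10 integer matrix of rank 10; reducing to Smith normal form yields diagonal entries (1,1,1,1,1,1,1,1,1,2).

Reading off H_k = ker ∂_k / im ∂_{k+1}:

  H_0: rank C_0 − rank ∂_1 = 6 − 5 = 1, and the invariant factors of ∂_1 are all 1, so H_0 ≅ Z.
  H_1: rank ker ∂_1 − rank ∂_2 = (15 − 5) − 10 = 0, and ∂_2 has invariant factor 2 > 1, so H_1 ≅ Z/2.
  H_2: rank ker ∂_2 − rank ∂_3 = (10 − 10) − 0 = 0, and there is no ∂_3, so H_2 ≅ 0.

As a check, the Euler characteristic is 6 − 15 + 10 = 1, which agrees with 1 − 0 + 0 = 1.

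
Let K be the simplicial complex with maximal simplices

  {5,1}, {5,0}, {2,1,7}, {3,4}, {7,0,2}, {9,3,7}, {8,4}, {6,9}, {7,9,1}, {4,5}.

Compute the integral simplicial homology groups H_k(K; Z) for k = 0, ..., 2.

We work with the vertex ordering 0 < 1 < 2 < 3 < 4 < 5 < 6 < 7 < 8 < 9. The simplices of K, each written with vertices in increasing order, are:

  0-simplices (10): [0], [1], [2], [3], [4], [5], [6], [7], [8], [9]
  1-simplices (15): [0,2], [0,5], [0,7], [1,2], [1,5], [1,7], [1,9], [2,7], [3,4], [3,7], [3,9], [4,5], [4,8], [6,9], [7,9]
  2-simplices (4): [0,2,7], [1,2,7], [1,7,9], [3,7,9]

giving chain groups C_0 ≅ Z^10, C_1 ≅ Z^15, C_2 ≅ Z^4.

∂_1: C_1 → C_0 maps an edge to its endpoints' difference, ∂[p,q] = q − p. For instance
  ∂[1,7] = [7] − [1].
The 10×15 boundary matrix has rank 9 and Smith normal form diag(1,1,1,1,1,1,1,1,1).

The boundary map ∂_2: C_2 → C_1 sends each 2-simplex [p,q,r] to [q,r] − [p,r] + [p,q]. For instance
  ∂[0,2,7] = [2,7] − [0,7] + [0,2],
  ∂[1,7,9] = [7,9] − [1,9] + [1,7].
The resulting 15×4 matrix has rank 4, and its Smith normal form has invariant factors (1,1,1,1).

From H_k ≅ ker(∂_k) / im(∂_{k+1}) we obtain:

  H_0: rank C_0 − rank ∂_1 = 10 − 9 = 1, and the invariant factors of ∂_1 are all 1, so H_0 = Z.
  H_1: rank ker ∂_1 − rank ∂_2 = (15 − 9) − 4 = 2, and the invariant factors of ∂_2 are all 1, so H_1 = Z^2.
  H_2: rank ker ∂_2 − rank ∂_3 = (4 − 4) − 0 = 0, and there is no ∂_3, so H_2 = 0.

As a check, the Euler characteristic is 10 − 15 + 4 = -1, which agrees with 1 − 2 + 0 = -1.

H_0 ≅ Z,  H_1 ≅ Z^2,  H_2 = 0.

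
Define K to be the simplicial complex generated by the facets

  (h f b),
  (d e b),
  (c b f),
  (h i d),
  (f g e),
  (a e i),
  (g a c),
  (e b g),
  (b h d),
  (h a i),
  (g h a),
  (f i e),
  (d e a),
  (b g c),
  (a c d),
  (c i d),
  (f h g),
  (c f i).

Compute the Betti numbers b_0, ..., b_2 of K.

K has 9 vertices, 27 edges, 18 triangles.
rank ∂_0 = 0, rank ∂_1 = 8 ⇒ b_0 = 9 − 0 − 8 = 1; all invariant factors of ∂_1 are 1 so no torsion. So H_0 = Z.
rank ∂_1 = 8, rank ∂_2 = 18 ⇒ b_1 = 27 − 8 − 18 = 1; ∂_2 has invariant factor(s) [2] giving torsion. So H_1 = Z ⊕ Z/2Z.
rank ∂_2 = 18, rank ∂_3 = 0 ⇒ b_2 = 18 − 18 − 0 = 0. So H_2 = 0.

b_0 = 1, b_1 = 1, b_2 = 0.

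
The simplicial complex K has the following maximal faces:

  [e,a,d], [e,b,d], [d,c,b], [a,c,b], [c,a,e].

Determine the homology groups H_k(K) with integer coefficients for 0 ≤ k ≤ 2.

Take the total order a < b < c < d < e on the vertex set. Then K (dimension 2) consists of the simplices:

  0-simplices (5): a, b, c, d, e
  1-simplices (10): ab, ac, ad, ae, bc, bd, be, cd, ce, de
  2-simplices (5): abc, ace, ade, bcd, bde

giving chain groups C_0 ≅ Z^5, C_1 ≅ Z^10, C_2 ≅ Z^5.

The boundary map ∂_1: C_1 → C_0 is given by ∂[p,q] = [q] − [p]. For instance
  ∂bd = d − b.
The 5×10 boundary matrix has rank 4 and Smith normal form diag(1,1,1,1).

∂_2: C_2 → C_1 maps a triangle to the signed sum of its edges. For instance
  ∂abc = bc − ac + ab,
  ∂ace = ce − ae + ac.
The resulting 10×5 matrix has rank 5, and its Smith normal form has invariant factors (1,1,1,1,1).

Computing H_k = (kernel of ∂_k) / (image of ∂_{k+1}):

  H_0: rank C_0 − rank ∂_1 = 5 − 4 = 1, and the invariant factors of ∂_1 are all 1, so H_0 = Z.
  H_1: rank ker ∂_1 − rank ∂_2 = (10 − 4) − 5 = 1, and the invariant factors of ∂_2 are all 1, so H_1 = Z.
  H_2: rank ker ∂_2 − rank ∂_3 = (5 − 5) − 0 = 0, and there is no ∂_3, so H_2 = 0.

As a check, the Euler characteristic is 5 − 10 + 5 = 0, which agrees with 1 − 1 + 0 = 0.

H_0 ≅ Z,  H_1 ≅ Z,  H_2 = 0.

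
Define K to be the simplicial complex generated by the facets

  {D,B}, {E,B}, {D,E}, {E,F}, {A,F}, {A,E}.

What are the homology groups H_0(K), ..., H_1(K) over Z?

We work with the vertex ordering A < B < D < E < F. The simplices of K, each written with vertices in increasing order, are:

  0-simplices (5): A, B, D, E, F
  1-simplices (6): AE, AF, BD, BE, DE, EF

giving chain groups C_0 ≅ Z^5, C_1 ≅ Z^6.

The boundary map ∂_1: C_1 → C_0 sends each edge [p,q] (with p < q) to q − p. For instance
  ∂EF = F − E.
The resulting 5×6 matrix has rank 4, and its Smith normal form has invariant factors (1,1,1,1).

Reading off H_k = ker ∂_k / im ∂_{k+1}:

  H_0: rank C_0 − rank ∂_1 = 5 − 4 = 1, and the invariant factors of ∂_1 are all 1, so H_0 ≅ Z.
  H_1: rank ker ∂_1 − rank ∂_2 = (6 − 4) − 0 = 2, and there is no ∂_2, so H_1 ≅ Z^2.

(K is a triangulation of a wedge of 2 circles.)

H_0 ≅ Z,  H_1 ≅ Z^2.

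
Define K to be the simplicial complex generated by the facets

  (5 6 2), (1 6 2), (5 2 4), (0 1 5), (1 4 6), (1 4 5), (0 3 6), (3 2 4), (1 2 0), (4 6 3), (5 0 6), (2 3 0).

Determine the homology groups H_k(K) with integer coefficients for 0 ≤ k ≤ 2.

We work with the vertex ordering 0 < 1 < 2 < 3 < 4 < 5 < 6. The simplices of K, each written with vertices in increasing order, are:

  0-simplices (7): [0], [1], [2], [3], [4], [5], [6]
  1-simplices (18): [0,1], [0,2], [0,3], [0,5], [0,6], [1,2], [1,4], [1,5], [1,6], [2,3], [2,4], [2,5], [2,6], [3,4], [3,6], [4,5], [4,6], [5,6]
  2-simplices (12): [0,1,2], [0,1,5], [0,2,3], [0,3,6], [0,5,6], [1,2,6], [1,4,5], [1,4,6], [2,3,4], [2,4,5], [2,5,6], [3,4,6]

so the chain groups are C_0 ≅ Z^7, C_1 ≅ Z^18, C_2 ≅ Z^12.

∂_1: C_1 → C_0 sends each edge [p,q] (with p < q) to q − p. For instance
  ∂[0,5] = [5] − [0].
The 7×18 boundary matrix has rank 6 and Smith normal form diag(1,1,1,1,1,1).

∂_2: C_2 → C_1 acts by ∂[p,q,r] = [q,r] − [p,r] + [p,q]. For instance
  ∂[2,3,4] = [3,4] − [2,4] + [2,3],
  ∂[1,4,6] = [4,6] − [1,6] + [1,4].
As a 18×12 matrix over Z this has rank 12, with invariant factors (1,1,1,1,1,1,1,1,1,1,1,2).

Reading off H_k = ker ∂_k / im ∂_{k+1}:

  H_0: rank C_0 − rank ∂_1 = 7 − 6 = 1, and the invariant factors of ∂_1 are all 1, so H_0 = Z.
  H_1: rank ker ∂_1 − rank ∂_2 = (18 − 6) − 12 = 0, and ∂_2 has invariant factor 2 > 1, so H_1 = Z/2.
  H_2: rank ker ∂_2 − rank ∂_3 = (12 − 12) − 0 = 0, and there is no ∂_3, so H_2 = 0.

As a check, the Euler characteristic is 7 − 18 + 12 = 1, which agrees with 1 − 0 + 0 = 1.
(K is a triangulation of the real projective plane RP^2.)

H_0 ≅ Z,  H_1 ≅ Z/2,  H_2 = 0.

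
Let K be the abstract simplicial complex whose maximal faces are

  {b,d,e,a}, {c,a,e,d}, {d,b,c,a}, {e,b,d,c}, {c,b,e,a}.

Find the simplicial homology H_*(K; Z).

Take the total order a < b < c < d < e on the vertex set. Then K (dimension 3) consists of the simplices:

  0-simplices (5): a, b, c, d, e
  1-simplices (10): ab, ac, ad, ae, bc, bd, be, cd, ce, de
  2-simplices (10): abc, abd, abe, acd, ace, ade, bcd, bce, bde, cde
  3-simplices (5): abcd, abce, abde, acde, bcde

so the chain groups are C_0 ≅ Z^5, C_1 ≅ Z^10, C_2 ≅ Z^10, C_3 ≅ Z^5.

Boundary ∂_1: C_1 → C_0 sends each edge [p,q] (with p < q) to q − p.
This gives a 5×10 integer matrix of rank 4; reducing to Smith normal form yields diagonal entries (1,1,1,1).

Boundary ∂_2: C_2 → C_1 sends each 2-simplex [p,q,r] to [q,r] − [p,r] + [p,q]. For instance
  ∂abe = be − ae + ab,
  ∂ade = de − ae + ad.
The 10×10 boundary matrix has rank 6 and Smith normal form diag(1,1,1,1,1,1).

∂_3: C_3 → C_2 sends each 3-simplex σ to the alternating sum Σ_i (−1)^i (σ with its i-th vertex removed). For instance
  ∂abce = bce − ace + abe − abc,
  ∂abcd = bcd − acd + abd − abc.
As a 10×5 matrix over Z this has rank 4, with invariant factors (1,1,1,1).

Computing H_k = (kernel of ∂_k) / (image of ∂_{k+1}):

  H_0: rank C_0 − rank ∂_1 = 5 − 4 = 1, and the invariant factors of ∂_1 are all 1, so H_0 = Z.
  H_1: rank ker ∂_1 − rank ∂_2 = (10 − 4) − 6 = 0, and the invariant factors of ∂_2 are all 1, so H_1 = 0.
  H_2: rank ker ∂_2 − rank ∂_3 = (10 − 6) − 4 = 0, and the invariant factors of ∂_3 are all 1, so H_2 = 0.
  H_3: rank ker ∂_3 − rank ∂_4 = (5 − 4) − 0 = 1, and there is no ∂_4, so H_3 = Z.

H_0 ≅ Z,  H_1 = 0,  H_2 = 0,  H_3 ≅ Z.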